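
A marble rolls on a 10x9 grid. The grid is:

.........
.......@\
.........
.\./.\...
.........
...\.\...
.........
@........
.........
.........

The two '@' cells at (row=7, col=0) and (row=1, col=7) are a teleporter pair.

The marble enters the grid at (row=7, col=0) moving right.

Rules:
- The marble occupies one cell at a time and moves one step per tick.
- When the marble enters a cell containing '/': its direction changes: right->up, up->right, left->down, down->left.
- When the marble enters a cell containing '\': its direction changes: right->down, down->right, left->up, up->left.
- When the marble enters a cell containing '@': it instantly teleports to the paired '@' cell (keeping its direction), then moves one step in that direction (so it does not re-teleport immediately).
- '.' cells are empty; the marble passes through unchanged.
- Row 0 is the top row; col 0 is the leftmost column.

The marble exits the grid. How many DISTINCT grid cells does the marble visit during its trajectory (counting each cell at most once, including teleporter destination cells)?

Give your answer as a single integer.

Step 1: enter (7,0), '@' teleport (7,0)->(1,7), also enter (1,7), move right to (1,8)
Step 2: enter (1,8), '\' deflects right->down, move down to (2,8)
Step 3: enter (2,8), '.' pass, move down to (3,8)
Step 4: enter (3,8), '.' pass, move down to (4,8)
Step 5: enter (4,8), '.' pass, move down to (5,8)
Step 6: enter (5,8), '.' pass, move down to (6,8)
Step 7: enter (6,8), '.' pass, move down to (7,8)
Step 8: enter (7,8), '.' pass, move down to (8,8)
Step 9: enter (8,8), '.' pass, move down to (9,8)
Step 10: enter (9,8), '.' pass, move down to (10,8)
Step 11: at (10,8) — EXIT via bottom edge, pos 8
Distinct cells visited: 11 (path length 11)

Answer: 11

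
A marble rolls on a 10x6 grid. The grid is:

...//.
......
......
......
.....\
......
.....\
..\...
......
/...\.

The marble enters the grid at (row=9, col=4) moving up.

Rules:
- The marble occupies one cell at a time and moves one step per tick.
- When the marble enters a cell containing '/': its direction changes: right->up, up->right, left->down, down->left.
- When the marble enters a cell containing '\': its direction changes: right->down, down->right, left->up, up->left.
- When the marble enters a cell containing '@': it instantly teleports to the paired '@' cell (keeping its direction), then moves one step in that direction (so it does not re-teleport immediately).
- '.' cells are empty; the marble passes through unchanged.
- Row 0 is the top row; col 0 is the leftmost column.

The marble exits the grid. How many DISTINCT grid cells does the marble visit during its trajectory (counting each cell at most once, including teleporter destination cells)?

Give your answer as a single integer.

Answer: 5

Derivation:
Step 1: enter (9,4), '\' deflects up->left, move left to (9,3)
Step 2: enter (9,3), '.' pass, move left to (9,2)
Step 3: enter (9,2), '.' pass, move left to (9,1)
Step 4: enter (9,1), '.' pass, move left to (9,0)
Step 5: enter (9,0), '/' deflects left->down, move down to (10,0)
Step 6: at (10,0) — EXIT via bottom edge, pos 0
Distinct cells visited: 5 (path length 5)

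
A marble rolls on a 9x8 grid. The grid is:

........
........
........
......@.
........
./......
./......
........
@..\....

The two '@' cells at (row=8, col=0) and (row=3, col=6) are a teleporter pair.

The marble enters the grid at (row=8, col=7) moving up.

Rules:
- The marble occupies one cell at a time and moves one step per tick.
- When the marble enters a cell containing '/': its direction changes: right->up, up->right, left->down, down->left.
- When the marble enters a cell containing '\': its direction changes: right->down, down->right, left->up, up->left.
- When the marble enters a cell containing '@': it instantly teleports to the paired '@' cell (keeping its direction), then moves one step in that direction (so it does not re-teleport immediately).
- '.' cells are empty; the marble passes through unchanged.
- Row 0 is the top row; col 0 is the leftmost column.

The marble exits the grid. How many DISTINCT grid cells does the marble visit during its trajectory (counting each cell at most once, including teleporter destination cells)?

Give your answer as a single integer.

Step 1: enter (8,7), '.' pass, move up to (7,7)
Step 2: enter (7,7), '.' pass, move up to (6,7)
Step 3: enter (6,7), '.' pass, move up to (5,7)
Step 4: enter (5,7), '.' pass, move up to (4,7)
Step 5: enter (4,7), '.' pass, move up to (3,7)
Step 6: enter (3,7), '.' pass, move up to (2,7)
Step 7: enter (2,7), '.' pass, move up to (1,7)
Step 8: enter (1,7), '.' pass, move up to (0,7)
Step 9: enter (0,7), '.' pass, move up to (-1,7)
Step 10: at (-1,7) — EXIT via top edge, pos 7
Distinct cells visited: 9 (path length 9)

Answer: 9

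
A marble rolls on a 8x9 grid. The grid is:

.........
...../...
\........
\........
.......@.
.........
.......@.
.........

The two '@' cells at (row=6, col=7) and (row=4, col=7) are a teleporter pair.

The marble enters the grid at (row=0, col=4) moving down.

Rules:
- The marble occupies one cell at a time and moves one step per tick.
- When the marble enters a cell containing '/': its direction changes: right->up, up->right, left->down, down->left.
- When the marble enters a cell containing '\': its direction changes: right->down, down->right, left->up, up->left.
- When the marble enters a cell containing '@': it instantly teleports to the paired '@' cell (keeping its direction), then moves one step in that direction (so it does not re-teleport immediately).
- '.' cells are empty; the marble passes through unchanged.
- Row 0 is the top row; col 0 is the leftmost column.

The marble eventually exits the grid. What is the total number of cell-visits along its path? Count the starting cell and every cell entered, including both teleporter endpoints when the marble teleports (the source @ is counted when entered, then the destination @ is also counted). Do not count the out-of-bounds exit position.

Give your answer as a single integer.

Answer: 8

Derivation:
Step 1: enter (0,4), '.' pass, move down to (1,4)
Step 2: enter (1,4), '.' pass, move down to (2,4)
Step 3: enter (2,4), '.' pass, move down to (3,4)
Step 4: enter (3,4), '.' pass, move down to (4,4)
Step 5: enter (4,4), '.' pass, move down to (5,4)
Step 6: enter (5,4), '.' pass, move down to (6,4)
Step 7: enter (6,4), '.' pass, move down to (7,4)
Step 8: enter (7,4), '.' pass, move down to (8,4)
Step 9: at (8,4) — EXIT via bottom edge, pos 4
Path length (cell visits): 8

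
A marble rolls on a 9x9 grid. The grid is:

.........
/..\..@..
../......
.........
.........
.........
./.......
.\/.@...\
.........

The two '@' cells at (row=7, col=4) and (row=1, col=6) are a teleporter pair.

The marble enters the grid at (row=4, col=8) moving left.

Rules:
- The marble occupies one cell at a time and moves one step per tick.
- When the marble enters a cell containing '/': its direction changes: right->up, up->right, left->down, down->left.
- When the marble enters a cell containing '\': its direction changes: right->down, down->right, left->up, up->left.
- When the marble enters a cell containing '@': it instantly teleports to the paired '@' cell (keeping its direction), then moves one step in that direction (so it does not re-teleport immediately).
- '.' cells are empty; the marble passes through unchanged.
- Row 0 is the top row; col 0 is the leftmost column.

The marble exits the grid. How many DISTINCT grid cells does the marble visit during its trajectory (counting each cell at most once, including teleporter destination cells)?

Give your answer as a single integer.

Answer: 9

Derivation:
Step 1: enter (4,8), '.' pass, move left to (4,7)
Step 2: enter (4,7), '.' pass, move left to (4,6)
Step 3: enter (4,6), '.' pass, move left to (4,5)
Step 4: enter (4,5), '.' pass, move left to (4,4)
Step 5: enter (4,4), '.' pass, move left to (4,3)
Step 6: enter (4,3), '.' pass, move left to (4,2)
Step 7: enter (4,2), '.' pass, move left to (4,1)
Step 8: enter (4,1), '.' pass, move left to (4,0)
Step 9: enter (4,0), '.' pass, move left to (4,-1)
Step 10: at (4,-1) — EXIT via left edge, pos 4
Distinct cells visited: 9 (path length 9)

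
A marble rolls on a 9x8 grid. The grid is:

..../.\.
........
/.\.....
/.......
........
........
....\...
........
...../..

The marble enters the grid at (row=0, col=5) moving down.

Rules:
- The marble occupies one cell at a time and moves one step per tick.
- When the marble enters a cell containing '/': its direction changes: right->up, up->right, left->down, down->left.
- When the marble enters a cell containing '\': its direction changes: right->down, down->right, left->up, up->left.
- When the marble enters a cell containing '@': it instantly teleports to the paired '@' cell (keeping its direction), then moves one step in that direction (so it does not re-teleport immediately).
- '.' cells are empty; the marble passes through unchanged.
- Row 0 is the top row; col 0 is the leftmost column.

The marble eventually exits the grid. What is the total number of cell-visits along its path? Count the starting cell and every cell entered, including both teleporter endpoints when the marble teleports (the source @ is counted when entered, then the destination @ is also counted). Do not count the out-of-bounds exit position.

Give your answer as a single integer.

Answer: 14

Derivation:
Step 1: enter (0,5), '.' pass, move down to (1,5)
Step 2: enter (1,5), '.' pass, move down to (2,5)
Step 3: enter (2,5), '.' pass, move down to (3,5)
Step 4: enter (3,5), '.' pass, move down to (4,5)
Step 5: enter (4,5), '.' pass, move down to (5,5)
Step 6: enter (5,5), '.' pass, move down to (6,5)
Step 7: enter (6,5), '.' pass, move down to (7,5)
Step 8: enter (7,5), '.' pass, move down to (8,5)
Step 9: enter (8,5), '/' deflects down->left, move left to (8,4)
Step 10: enter (8,4), '.' pass, move left to (8,3)
Step 11: enter (8,3), '.' pass, move left to (8,2)
Step 12: enter (8,2), '.' pass, move left to (8,1)
Step 13: enter (8,1), '.' pass, move left to (8,0)
Step 14: enter (8,0), '.' pass, move left to (8,-1)
Step 15: at (8,-1) — EXIT via left edge, pos 8
Path length (cell visits): 14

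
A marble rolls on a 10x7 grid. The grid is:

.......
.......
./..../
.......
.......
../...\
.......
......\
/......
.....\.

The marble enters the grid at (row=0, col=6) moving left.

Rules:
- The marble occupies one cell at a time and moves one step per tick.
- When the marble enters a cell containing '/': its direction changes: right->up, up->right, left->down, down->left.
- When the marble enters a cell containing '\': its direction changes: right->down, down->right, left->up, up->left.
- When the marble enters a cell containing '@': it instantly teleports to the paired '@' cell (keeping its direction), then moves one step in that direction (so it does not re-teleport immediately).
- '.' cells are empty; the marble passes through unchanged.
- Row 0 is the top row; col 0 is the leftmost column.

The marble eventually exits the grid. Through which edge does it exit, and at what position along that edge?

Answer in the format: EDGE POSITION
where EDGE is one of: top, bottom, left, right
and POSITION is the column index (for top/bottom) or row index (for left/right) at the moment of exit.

Step 1: enter (0,6), '.' pass, move left to (0,5)
Step 2: enter (0,5), '.' pass, move left to (0,4)
Step 3: enter (0,4), '.' pass, move left to (0,3)
Step 4: enter (0,3), '.' pass, move left to (0,2)
Step 5: enter (0,2), '.' pass, move left to (0,1)
Step 6: enter (0,1), '.' pass, move left to (0,0)
Step 7: enter (0,0), '.' pass, move left to (0,-1)
Step 8: at (0,-1) — EXIT via left edge, pos 0

Answer: left 0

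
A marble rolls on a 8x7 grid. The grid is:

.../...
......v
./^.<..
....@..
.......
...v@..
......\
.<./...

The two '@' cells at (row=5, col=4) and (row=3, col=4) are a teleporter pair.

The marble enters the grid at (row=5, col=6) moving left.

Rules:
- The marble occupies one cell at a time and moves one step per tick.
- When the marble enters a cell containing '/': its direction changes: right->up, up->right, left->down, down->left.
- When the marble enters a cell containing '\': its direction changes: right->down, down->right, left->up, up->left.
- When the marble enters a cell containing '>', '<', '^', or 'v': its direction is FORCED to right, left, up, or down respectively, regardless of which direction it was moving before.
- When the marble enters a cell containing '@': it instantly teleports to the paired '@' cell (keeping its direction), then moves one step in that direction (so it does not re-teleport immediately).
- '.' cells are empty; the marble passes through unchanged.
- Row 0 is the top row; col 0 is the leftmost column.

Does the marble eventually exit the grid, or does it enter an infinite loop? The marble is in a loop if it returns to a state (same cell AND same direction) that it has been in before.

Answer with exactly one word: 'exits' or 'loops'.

Step 1: enter (5,6), '.' pass, move left to (5,5)
Step 2: enter (5,5), '.' pass, move left to (5,4)
Step 3: enter (5,4), '@' teleport (5,4)->(3,4), also enter (3,4), move left to (3,3)
Step 4: enter (3,3), '.' pass, move left to (3,2)
Step 5: enter (3,2), '.' pass, move left to (3,1)
Step 6: enter (3,1), '.' pass, move left to (3,0)
Step 7: enter (3,0), '.' pass, move left to (3,-1)
Step 8: at (3,-1) — EXIT via left edge, pos 3

Answer: exits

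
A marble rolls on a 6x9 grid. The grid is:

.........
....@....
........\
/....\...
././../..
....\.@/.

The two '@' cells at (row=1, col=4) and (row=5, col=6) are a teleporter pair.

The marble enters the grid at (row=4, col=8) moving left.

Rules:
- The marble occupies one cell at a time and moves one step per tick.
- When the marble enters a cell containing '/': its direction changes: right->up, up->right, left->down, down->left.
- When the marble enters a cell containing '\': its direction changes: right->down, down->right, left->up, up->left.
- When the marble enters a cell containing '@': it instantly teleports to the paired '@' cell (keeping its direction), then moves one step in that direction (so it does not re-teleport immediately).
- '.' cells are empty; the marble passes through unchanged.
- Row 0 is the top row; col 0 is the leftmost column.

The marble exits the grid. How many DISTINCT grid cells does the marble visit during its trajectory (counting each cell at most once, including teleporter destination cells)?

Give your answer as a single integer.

Answer: 14

Derivation:
Step 1: enter (4,8), '.' pass, move left to (4,7)
Step 2: enter (4,7), '.' pass, move left to (4,6)
Step 3: enter (4,6), '/' deflects left->down, move down to (5,6)
Step 4: enter (5,6), '@' teleport (5,6)->(1,4), also enter (1,4), move down to (2,4)
Step 5: enter (2,4), '.' pass, move down to (3,4)
Step 6: enter (3,4), '.' pass, move down to (4,4)
Step 7: enter (4,4), '.' pass, move down to (5,4)
Step 8: enter (5,4), '\' deflects down->right, move right to (5,5)
Step 9: enter (5,5), '.' pass, move right to (5,6)
Step 10: enter (5,6), '@' teleport (5,6)->(1,4), also enter (1,4), move right to (1,5)
Step 11: enter (1,5), '.' pass, move right to (1,6)
Step 12: enter (1,6), '.' pass, move right to (1,7)
Step 13: enter (1,7), '.' pass, move right to (1,8)
Step 14: enter (1,8), '.' pass, move right to (1,9)
Step 15: at (1,9) — EXIT via right edge, pos 1
Distinct cells visited: 14 (path length 16)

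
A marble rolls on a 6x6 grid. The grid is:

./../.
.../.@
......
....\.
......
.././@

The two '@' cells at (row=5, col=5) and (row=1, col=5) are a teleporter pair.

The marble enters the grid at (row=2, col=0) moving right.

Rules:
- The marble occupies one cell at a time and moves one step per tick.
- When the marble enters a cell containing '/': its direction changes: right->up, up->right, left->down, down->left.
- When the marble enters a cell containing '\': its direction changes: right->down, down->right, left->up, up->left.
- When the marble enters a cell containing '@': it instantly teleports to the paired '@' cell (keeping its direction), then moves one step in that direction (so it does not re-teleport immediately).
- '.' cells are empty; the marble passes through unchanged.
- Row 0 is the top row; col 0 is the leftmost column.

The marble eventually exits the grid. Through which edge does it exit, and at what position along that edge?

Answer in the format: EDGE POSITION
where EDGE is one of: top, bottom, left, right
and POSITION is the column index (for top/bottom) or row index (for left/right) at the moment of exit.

Step 1: enter (2,0), '.' pass, move right to (2,1)
Step 2: enter (2,1), '.' pass, move right to (2,2)
Step 3: enter (2,2), '.' pass, move right to (2,3)
Step 4: enter (2,3), '.' pass, move right to (2,4)
Step 5: enter (2,4), '.' pass, move right to (2,5)
Step 6: enter (2,5), '.' pass, move right to (2,6)
Step 7: at (2,6) — EXIT via right edge, pos 2

Answer: right 2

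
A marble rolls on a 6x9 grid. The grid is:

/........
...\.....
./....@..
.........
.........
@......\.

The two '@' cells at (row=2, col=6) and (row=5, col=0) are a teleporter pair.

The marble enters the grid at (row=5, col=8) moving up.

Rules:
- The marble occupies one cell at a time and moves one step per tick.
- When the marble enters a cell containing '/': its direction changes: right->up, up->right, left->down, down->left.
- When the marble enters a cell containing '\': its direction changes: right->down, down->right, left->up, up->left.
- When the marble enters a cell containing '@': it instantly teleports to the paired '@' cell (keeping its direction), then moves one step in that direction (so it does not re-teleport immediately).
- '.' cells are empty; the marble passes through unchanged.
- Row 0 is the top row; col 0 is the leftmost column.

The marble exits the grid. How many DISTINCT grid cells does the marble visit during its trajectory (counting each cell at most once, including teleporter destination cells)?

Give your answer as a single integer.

Step 1: enter (5,8), '.' pass, move up to (4,8)
Step 2: enter (4,8), '.' pass, move up to (3,8)
Step 3: enter (3,8), '.' pass, move up to (2,8)
Step 4: enter (2,8), '.' pass, move up to (1,8)
Step 5: enter (1,8), '.' pass, move up to (0,8)
Step 6: enter (0,8), '.' pass, move up to (-1,8)
Step 7: at (-1,8) — EXIT via top edge, pos 8
Distinct cells visited: 6 (path length 6)

Answer: 6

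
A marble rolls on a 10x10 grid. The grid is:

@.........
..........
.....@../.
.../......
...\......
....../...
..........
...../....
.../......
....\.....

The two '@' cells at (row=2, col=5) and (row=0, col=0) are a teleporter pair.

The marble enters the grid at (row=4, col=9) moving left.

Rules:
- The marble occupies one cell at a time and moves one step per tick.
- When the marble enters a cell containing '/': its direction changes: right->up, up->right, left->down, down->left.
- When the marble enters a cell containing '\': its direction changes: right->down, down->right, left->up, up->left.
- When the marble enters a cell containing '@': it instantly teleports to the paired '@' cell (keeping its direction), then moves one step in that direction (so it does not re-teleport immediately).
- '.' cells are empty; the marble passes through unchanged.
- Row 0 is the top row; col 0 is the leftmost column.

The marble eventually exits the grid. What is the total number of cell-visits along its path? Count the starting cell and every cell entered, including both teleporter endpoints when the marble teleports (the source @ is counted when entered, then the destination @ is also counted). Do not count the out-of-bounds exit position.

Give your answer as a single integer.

Step 1: enter (4,9), '.' pass, move left to (4,8)
Step 2: enter (4,8), '.' pass, move left to (4,7)
Step 3: enter (4,7), '.' pass, move left to (4,6)
Step 4: enter (4,6), '.' pass, move left to (4,5)
Step 5: enter (4,5), '.' pass, move left to (4,4)
Step 6: enter (4,4), '.' pass, move left to (4,3)
Step 7: enter (4,3), '\' deflects left->up, move up to (3,3)
Step 8: enter (3,3), '/' deflects up->right, move right to (3,4)
Step 9: enter (3,4), '.' pass, move right to (3,5)
Step 10: enter (3,5), '.' pass, move right to (3,6)
Step 11: enter (3,6), '.' pass, move right to (3,7)
Step 12: enter (3,7), '.' pass, move right to (3,8)
Step 13: enter (3,8), '.' pass, move right to (3,9)
Step 14: enter (3,9), '.' pass, move right to (3,10)
Step 15: at (3,10) — EXIT via right edge, pos 3
Path length (cell visits): 14

Answer: 14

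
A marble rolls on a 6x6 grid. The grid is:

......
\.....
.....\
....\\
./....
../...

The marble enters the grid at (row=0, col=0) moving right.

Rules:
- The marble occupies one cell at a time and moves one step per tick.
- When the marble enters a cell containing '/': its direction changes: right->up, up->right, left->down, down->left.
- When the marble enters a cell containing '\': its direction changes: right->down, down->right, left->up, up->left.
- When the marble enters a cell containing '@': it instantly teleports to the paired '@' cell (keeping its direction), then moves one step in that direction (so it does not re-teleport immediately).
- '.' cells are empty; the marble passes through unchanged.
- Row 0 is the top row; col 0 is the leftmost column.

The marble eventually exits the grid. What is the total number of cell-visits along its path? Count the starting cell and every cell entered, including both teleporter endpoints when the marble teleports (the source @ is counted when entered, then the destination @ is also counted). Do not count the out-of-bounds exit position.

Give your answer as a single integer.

Step 1: enter (0,0), '.' pass, move right to (0,1)
Step 2: enter (0,1), '.' pass, move right to (0,2)
Step 3: enter (0,2), '.' pass, move right to (0,3)
Step 4: enter (0,3), '.' pass, move right to (0,4)
Step 5: enter (0,4), '.' pass, move right to (0,5)
Step 6: enter (0,5), '.' pass, move right to (0,6)
Step 7: at (0,6) — EXIT via right edge, pos 0
Path length (cell visits): 6

Answer: 6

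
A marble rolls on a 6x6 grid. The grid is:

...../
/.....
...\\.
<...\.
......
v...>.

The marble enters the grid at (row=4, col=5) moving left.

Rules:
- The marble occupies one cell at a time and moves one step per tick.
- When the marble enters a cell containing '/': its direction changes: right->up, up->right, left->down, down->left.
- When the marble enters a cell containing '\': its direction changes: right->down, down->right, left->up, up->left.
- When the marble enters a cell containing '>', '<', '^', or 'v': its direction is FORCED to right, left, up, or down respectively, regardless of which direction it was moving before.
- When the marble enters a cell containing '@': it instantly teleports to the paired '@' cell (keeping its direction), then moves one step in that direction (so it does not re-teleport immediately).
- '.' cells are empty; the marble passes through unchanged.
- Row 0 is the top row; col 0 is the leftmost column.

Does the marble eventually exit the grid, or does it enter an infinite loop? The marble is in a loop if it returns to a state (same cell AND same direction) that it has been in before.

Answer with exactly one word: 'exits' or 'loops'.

Answer: exits

Derivation:
Step 1: enter (4,5), '.' pass, move left to (4,4)
Step 2: enter (4,4), '.' pass, move left to (4,3)
Step 3: enter (4,3), '.' pass, move left to (4,2)
Step 4: enter (4,2), '.' pass, move left to (4,1)
Step 5: enter (4,1), '.' pass, move left to (4,0)
Step 6: enter (4,0), '.' pass, move left to (4,-1)
Step 7: at (4,-1) — EXIT via left edge, pos 4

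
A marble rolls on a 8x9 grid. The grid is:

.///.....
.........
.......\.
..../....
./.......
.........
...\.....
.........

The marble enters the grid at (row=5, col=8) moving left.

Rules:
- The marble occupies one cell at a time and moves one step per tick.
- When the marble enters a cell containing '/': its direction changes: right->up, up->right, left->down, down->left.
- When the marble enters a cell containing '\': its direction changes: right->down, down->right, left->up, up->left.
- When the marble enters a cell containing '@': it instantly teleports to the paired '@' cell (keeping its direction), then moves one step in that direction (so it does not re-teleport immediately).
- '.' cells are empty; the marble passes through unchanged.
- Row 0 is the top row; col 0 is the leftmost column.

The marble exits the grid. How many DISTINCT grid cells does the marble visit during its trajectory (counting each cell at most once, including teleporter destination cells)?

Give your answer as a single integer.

Step 1: enter (5,8), '.' pass, move left to (5,7)
Step 2: enter (5,7), '.' pass, move left to (5,6)
Step 3: enter (5,6), '.' pass, move left to (5,5)
Step 4: enter (5,5), '.' pass, move left to (5,4)
Step 5: enter (5,4), '.' pass, move left to (5,3)
Step 6: enter (5,3), '.' pass, move left to (5,2)
Step 7: enter (5,2), '.' pass, move left to (5,1)
Step 8: enter (5,1), '.' pass, move left to (5,0)
Step 9: enter (5,0), '.' pass, move left to (5,-1)
Step 10: at (5,-1) — EXIT via left edge, pos 5
Distinct cells visited: 9 (path length 9)

Answer: 9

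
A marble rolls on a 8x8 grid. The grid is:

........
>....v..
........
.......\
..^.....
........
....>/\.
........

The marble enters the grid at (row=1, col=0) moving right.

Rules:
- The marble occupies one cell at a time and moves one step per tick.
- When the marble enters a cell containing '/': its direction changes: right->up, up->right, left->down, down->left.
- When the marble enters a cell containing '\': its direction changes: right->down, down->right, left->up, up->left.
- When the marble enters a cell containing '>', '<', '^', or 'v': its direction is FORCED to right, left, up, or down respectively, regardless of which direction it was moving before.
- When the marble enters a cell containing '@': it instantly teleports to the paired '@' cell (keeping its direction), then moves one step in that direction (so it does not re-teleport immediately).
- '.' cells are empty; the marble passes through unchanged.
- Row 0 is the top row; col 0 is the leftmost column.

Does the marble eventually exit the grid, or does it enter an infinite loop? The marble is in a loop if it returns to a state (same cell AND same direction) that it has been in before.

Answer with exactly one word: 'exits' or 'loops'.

Step 1: enter (1,0), '>' forces right->right, move right to (1,1)
Step 2: enter (1,1), '.' pass, move right to (1,2)
Step 3: enter (1,2), '.' pass, move right to (1,3)
Step 4: enter (1,3), '.' pass, move right to (1,4)
Step 5: enter (1,4), '.' pass, move right to (1,5)
Step 6: enter (1,5), 'v' forces right->down, move down to (2,5)
Step 7: enter (2,5), '.' pass, move down to (3,5)
Step 8: enter (3,5), '.' pass, move down to (4,5)
Step 9: enter (4,5), '.' pass, move down to (5,5)
Step 10: enter (5,5), '.' pass, move down to (6,5)
Step 11: enter (6,5), '/' deflects down->left, move left to (6,4)
Step 12: enter (6,4), '>' forces left->right, move right to (6,5)
Step 13: enter (6,5), '/' deflects right->up, move up to (5,5)
Step 14: enter (5,5), '.' pass, move up to (4,5)
Step 15: enter (4,5), '.' pass, move up to (3,5)
Step 16: enter (3,5), '.' pass, move up to (2,5)
Step 17: enter (2,5), '.' pass, move up to (1,5)
Step 18: enter (1,5), 'v' forces up->down, move down to (2,5)
Step 19: at (2,5) dir=down — LOOP DETECTED (seen before)

Answer: loops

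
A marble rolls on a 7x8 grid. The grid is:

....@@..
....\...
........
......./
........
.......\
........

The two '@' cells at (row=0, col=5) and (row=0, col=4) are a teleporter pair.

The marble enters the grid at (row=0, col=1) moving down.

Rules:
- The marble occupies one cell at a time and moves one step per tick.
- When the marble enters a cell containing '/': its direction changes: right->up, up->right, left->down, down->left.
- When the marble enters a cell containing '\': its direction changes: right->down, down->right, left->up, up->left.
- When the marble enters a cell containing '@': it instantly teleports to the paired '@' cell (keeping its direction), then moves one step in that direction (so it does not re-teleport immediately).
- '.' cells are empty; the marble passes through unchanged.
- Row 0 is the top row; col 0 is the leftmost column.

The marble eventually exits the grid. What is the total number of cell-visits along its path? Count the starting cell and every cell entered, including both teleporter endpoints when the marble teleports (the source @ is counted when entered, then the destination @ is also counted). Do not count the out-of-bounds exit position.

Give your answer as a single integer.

Answer: 7

Derivation:
Step 1: enter (0,1), '.' pass, move down to (1,1)
Step 2: enter (1,1), '.' pass, move down to (2,1)
Step 3: enter (2,1), '.' pass, move down to (3,1)
Step 4: enter (3,1), '.' pass, move down to (4,1)
Step 5: enter (4,1), '.' pass, move down to (5,1)
Step 6: enter (5,1), '.' pass, move down to (6,1)
Step 7: enter (6,1), '.' pass, move down to (7,1)
Step 8: at (7,1) — EXIT via bottom edge, pos 1
Path length (cell visits): 7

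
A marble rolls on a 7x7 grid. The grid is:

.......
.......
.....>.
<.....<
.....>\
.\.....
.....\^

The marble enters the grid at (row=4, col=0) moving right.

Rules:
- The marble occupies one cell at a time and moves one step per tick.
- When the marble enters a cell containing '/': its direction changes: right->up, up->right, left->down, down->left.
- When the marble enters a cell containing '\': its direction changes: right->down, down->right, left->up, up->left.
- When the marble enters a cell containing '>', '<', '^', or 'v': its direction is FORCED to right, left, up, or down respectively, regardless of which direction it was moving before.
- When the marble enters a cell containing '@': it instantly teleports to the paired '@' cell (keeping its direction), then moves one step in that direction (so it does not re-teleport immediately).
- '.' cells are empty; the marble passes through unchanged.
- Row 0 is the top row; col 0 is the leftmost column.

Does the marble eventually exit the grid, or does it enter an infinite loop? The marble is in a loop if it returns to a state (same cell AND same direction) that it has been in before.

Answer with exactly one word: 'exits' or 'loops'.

Answer: loops

Derivation:
Step 1: enter (4,0), '.' pass, move right to (4,1)
Step 2: enter (4,1), '.' pass, move right to (4,2)
Step 3: enter (4,2), '.' pass, move right to (4,3)
Step 4: enter (4,3), '.' pass, move right to (4,4)
Step 5: enter (4,4), '.' pass, move right to (4,5)
Step 6: enter (4,5), '>' forces right->right, move right to (4,6)
Step 7: enter (4,6), '\' deflects right->down, move down to (5,6)
Step 8: enter (5,6), '.' pass, move down to (6,6)
Step 9: enter (6,6), '^' forces down->up, move up to (5,6)
Step 10: enter (5,6), '.' pass, move up to (4,6)
Step 11: enter (4,6), '\' deflects up->left, move left to (4,5)
Step 12: enter (4,5), '>' forces left->right, move right to (4,6)
Step 13: at (4,6) dir=right — LOOP DETECTED (seen before)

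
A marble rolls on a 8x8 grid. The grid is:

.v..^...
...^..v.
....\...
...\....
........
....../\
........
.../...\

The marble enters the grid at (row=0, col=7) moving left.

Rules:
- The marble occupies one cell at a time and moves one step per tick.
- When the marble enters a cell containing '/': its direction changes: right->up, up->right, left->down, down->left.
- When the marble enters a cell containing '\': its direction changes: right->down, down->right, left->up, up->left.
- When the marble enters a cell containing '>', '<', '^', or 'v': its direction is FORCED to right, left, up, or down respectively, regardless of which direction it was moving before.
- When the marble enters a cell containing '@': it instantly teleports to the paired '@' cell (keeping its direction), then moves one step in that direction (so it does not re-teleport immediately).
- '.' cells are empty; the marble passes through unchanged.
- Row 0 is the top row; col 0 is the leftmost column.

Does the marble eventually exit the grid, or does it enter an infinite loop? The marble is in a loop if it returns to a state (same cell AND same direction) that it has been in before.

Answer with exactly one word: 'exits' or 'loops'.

Step 1: enter (0,7), '.' pass, move left to (0,6)
Step 2: enter (0,6), '.' pass, move left to (0,5)
Step 3: enter (0,5), '.' pass, move left to (0,4)
Step 4: enter (0,4), '^' forces left->up, move up to (-1,4)
Step 5: at (-1,4) — EXIT via top edge, pos 4

Answer: exits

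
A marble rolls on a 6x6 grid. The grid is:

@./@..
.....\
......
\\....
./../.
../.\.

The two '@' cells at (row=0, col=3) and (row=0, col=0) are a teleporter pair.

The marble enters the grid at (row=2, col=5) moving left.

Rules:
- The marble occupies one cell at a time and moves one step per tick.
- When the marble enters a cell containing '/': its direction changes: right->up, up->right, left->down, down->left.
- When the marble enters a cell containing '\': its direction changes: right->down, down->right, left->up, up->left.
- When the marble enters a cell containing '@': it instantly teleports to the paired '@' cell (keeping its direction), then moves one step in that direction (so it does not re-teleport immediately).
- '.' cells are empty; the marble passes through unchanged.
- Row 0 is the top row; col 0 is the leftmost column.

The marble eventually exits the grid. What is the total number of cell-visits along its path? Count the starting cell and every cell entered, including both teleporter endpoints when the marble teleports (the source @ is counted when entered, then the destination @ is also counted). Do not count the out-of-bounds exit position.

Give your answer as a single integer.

Answer: 6

Derivation:
Step 1: enter (2,5), '.' pass, move left to (2,4)
Step 2: enter (2,4), '.' pass, move left to (2,3)
Step 3: enter (2,3), '.' pass, move left to (2,2)
Step 4: enter (2,2), '.' pass, move left to (2,1)
Step 5: enter (2,1), '.' pass, move left to (2,0)
Step 6: enter (2,0), '.' pass, move left to (2,-1)
Step 7: at (2,-1) — EXIT via left edge, pos 2
Path length (cell visits): 6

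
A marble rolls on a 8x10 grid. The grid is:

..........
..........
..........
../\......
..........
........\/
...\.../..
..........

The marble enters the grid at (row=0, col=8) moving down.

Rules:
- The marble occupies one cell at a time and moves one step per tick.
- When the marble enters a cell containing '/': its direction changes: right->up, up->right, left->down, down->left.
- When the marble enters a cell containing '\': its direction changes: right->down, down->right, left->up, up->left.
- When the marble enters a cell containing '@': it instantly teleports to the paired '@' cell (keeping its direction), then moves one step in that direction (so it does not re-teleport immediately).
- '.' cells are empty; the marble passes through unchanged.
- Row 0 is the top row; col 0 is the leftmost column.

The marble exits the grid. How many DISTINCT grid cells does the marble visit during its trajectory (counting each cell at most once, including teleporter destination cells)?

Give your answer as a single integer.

Answer: 12

Derivation:
Step 1: enter (0,8), '.' pass, move down to (1,8)
Step 2: enter (1,8), '.' pass, move down to (2,8)
Step 3: enter (2,8), '.' pass, move down to (3,8)
Step 4: enter (3,8), '.' pass, move down to (4,8)
Step 5: enter (4,8), '.' pass, move down to (5,8)
Step 6: enter (5,8), '\' deflects down->right, move right to (5,9)
Step 7: enter (5,9), '/' deflects right->up, move up to (4,9)
Step 8: enter (4,9), '.' pass, move up to (3,9)
Step 9: enter (3,9), '.' pass, move up to (2,9)
Step 10: enter (2,9), '.' pass, move up to (1,9)
Step 11: enter (1,9), '.' pass, move up to (0,9)
Step 12: enter (0,9), '.' pass, move up to (-1,9)
Step 13: at (-1,9) — EXIT via top edge, pos 9
Distinct cells visited: 12 (path length 12)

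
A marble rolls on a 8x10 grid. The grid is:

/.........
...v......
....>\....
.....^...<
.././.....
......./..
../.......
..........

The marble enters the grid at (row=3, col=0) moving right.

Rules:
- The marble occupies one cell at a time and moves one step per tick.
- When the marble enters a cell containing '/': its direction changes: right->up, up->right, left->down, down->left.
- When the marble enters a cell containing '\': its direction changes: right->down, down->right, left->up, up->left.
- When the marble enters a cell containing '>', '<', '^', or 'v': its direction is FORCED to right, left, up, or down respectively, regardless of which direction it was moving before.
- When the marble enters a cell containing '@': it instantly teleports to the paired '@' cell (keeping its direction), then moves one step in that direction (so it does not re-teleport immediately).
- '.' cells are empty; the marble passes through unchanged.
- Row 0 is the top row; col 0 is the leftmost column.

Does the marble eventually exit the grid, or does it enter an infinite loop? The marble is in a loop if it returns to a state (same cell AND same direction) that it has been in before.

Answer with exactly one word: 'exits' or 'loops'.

Answer: loops

Derivation:
Step 1: enter (3,0), '.' pass, move right to (3,1)
Step 2: enter (3,1), '.' pass, move right to (3,2)
Step 3: enter (3,2), '.' pass, move right to (3,3)
Step 4: enter (3,3), '.' pass, move right to (3,4)
Step 5: enter (3,4), '.' pass, move right to (3,5)
Step 6: enter (3,5), '^' forces right->up, move up to (2,5)
Step 7: enter (2,5), '\' deflects up->left, move left to (2,4)
Step 8: enter (2,4), '>' forces left->right, move right to (2,5)
Step 9: enter (2,5), '\' deflects right->down, move down to (3,5)
Step 10: enter (3,5), '^' forces down->up, move up to (2,5)
Step 11: at (2,5) dir=up — LOOP DETECTED (seen before)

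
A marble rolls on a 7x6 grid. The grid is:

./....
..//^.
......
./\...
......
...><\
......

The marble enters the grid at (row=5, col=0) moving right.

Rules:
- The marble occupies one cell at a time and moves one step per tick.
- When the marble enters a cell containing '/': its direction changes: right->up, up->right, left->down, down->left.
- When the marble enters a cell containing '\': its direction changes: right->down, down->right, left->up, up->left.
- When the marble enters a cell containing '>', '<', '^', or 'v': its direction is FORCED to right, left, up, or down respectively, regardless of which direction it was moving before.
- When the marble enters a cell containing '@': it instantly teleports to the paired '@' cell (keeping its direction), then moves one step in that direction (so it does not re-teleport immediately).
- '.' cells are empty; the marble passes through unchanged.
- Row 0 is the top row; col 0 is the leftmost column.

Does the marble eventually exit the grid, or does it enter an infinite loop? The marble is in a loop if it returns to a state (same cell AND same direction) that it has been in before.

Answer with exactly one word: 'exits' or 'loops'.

Step 1: enter (5,0), '.' pass, move right to (5,1)
Step 2: enter (5,1), '.' pass, move right to (5,2)
Step 3: enter (5,2), '.' pass, move right to (5,3)
Step 4: enter (5,3), '>' forces right->right, move right to (5,4)
Step 5: enter (5,4), '<' forces right->left, move left to (5,3)
Step 6: enter (5,3), '>' forces left->right, move right to (5,4)
Step 7: at (5,4) dir=right — LOOP DETECTED (seen before)

Answer: loops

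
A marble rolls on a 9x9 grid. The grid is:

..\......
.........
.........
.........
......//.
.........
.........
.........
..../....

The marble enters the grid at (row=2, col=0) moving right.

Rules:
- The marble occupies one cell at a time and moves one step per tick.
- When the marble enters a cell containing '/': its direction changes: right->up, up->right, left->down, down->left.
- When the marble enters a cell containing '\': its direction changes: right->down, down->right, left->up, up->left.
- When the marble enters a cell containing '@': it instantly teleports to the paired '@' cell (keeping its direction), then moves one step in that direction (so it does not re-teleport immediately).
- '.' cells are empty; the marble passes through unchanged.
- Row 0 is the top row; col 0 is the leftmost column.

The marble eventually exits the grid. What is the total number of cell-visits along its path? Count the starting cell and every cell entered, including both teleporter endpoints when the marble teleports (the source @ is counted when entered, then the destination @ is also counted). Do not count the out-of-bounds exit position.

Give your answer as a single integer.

Answer: 9

Derivation:
Step 1: enter (2,0), '.' pass, move right to (2,1)
Step 2: enter (2,1), '.' pass, move right to (2,2)
Step 3: enter (2,2), '.' pass, move right to (2,3)
Step 4: enter (2,3), '.' pass, move right to (2,4)
Step 5: enter (2,4), '.' pass, move right to (2,5)
Step 6: enter (2,5), '.' pass, move right to (2,6)
Step 7: enter (2,6), '.' pass, move right to (2,7)
Step 8: enter (2,7), '.' pass, move right to (2,8)
Step 9: enter (2,8), '.' pass, move right to (2,9)
Step 10: at (2,9) — EXIT via right edge, pos 2
Path length (cell visits): 9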